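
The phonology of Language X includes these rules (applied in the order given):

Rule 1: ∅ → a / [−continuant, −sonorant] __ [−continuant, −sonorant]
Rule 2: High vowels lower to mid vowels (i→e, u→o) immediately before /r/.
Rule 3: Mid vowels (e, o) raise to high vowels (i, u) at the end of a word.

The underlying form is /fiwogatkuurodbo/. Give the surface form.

fiwogatakuorodabu

Rule 1 (stop-cluster a-epenthesis): /t/ and /k/ form a stop–stop cluster, so [a] is inserted between them. /d/ and /b/ form a stop–stop cluster, so [a] is inserted between them. /fiwogatkuurodbo/ → fiwogatakuurodabo.
Rule 2 (pre-rhotic lowering): /u/ is a high vowel immediately before /r/, so it lowers to [o]. /fiwogatakuurodabo/ → fiwogatakuorodabo.
Rule 3 (final vowel raising): /o/ is a mid vowel in word-final position, so it raises to [u]. /fiwogatakuorodabo/ → fiwogatakuorodabu.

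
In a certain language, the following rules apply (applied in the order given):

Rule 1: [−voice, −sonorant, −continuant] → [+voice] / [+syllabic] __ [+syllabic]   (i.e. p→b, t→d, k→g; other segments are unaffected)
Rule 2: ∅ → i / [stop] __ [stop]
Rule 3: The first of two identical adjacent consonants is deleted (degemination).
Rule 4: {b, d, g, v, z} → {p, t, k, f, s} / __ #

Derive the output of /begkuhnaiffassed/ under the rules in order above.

begikuhnaifaset

Rule 1 (intervocalic voicing): no segment meets the environment; /begkuhnaiffassed/ is unchanged.
Rule 2 (stop-cluster i-epenthesis): /g/ and /k/ form a stop–stop cluster, so [i] is inserted between them. /begkuhnaiffassed/ → begikuhnaiffassed.
Rule 3 (degemination): /ff/ is a geminate; the first /f/ deletes. /ss/ is a geminate; the first /s/ deletes. /begikuhnaiffassed/ → begikuhnaifased.
Rule 4 (final devoicing): /d/ is a voiced obstruent in word-final position, so it devoices to [t]. /begikuhnaifased/ → begikuhnaifaset.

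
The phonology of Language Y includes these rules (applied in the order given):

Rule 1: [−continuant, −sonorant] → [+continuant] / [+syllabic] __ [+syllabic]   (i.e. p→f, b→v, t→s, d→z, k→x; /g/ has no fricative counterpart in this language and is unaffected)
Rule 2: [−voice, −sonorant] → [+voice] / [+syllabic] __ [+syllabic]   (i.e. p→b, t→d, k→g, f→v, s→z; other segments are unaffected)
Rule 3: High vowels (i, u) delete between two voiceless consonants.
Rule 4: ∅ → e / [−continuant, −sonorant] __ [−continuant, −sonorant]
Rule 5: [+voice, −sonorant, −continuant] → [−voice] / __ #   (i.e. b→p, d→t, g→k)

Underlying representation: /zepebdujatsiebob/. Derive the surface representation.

zevebedujatsievop

Rule 1 (intervocalic spirantization): /p/ is a stop between vowels /e/ and /e/, so it spirantizes to the fricative [f]. /b/ is a stop between vowels /e/ and /o/, so it spirantizes to the fricative [v]. /zepebdujatsiebob/ → zefebdujatsievob.
Rule 2 (intervocalic voicing): /f/ is a voiceless obstruent between vowels /e/ and /e/, so it voices to [v]. /zefebdujatsievob/ → zevebdujatsievob.
Rule 3 (high vowel syncope): no segment meets the environment; /zevebdujatsievob/ is unchanged.
Rule 4 (stop-cluster e-epenthesis): /b/ and /d/ form a stop–stop cluster, so [e] is inserted between them. /zevebdujatsievob/ → zevebedujatsievob.
Rule 5 (final devoicing): /b/ is a voiced stop in word-final position, so it devoices to [p]. /zevebedujatsievob/ → zevebedujatsievop.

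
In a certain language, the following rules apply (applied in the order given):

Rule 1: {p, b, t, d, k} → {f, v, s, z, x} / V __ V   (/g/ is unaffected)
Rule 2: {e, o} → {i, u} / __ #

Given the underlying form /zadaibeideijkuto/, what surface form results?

zazaiveizeijkusu

Rule 1 (intervocalic spirantization): /d/ is a stop between vowels /a/ and /a/, so it spirantizes to the fricative [z]. /b/ is a stop between vowels /i/ and /e/, so it spirantizes to the fricative [v]. /d/ is a stop between vowels /i/ and /e/, so it spirantizes to the fricative [z]. /t/ is a stop between vowels /u/ and /o/, so it spirantizes to the fricative [s]. /zadaibeideijkuto/ → zazaiveizeijkuso.
Rule 2 (final vowel raising): /o/ is a mid vowel in word-final position, so it raises to [u]. /zazaiveizeijkuso/ → zazaiveizeijkusu.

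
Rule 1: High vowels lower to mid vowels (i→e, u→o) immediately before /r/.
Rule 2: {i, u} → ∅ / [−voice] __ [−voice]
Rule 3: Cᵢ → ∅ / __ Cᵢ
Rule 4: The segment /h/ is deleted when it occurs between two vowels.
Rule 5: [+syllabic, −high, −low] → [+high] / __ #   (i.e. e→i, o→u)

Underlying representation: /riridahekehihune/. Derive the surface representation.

reridaekeuni

Rule 1 (pre-rhotic lowering): /i/ is a high vowel immediately before /r/, so it lowers to [e]. /riridahekehihune/ → reridahekehihune.
Rule 2 (high vowel syncope): /i/ is a high vowel flanked by voiceless consonants /h/ and /h/, so it deletes. /reridahekehihune/ → reridahekehhune.
Rule 3 (degemination): /hh/ is a geminate; the first /h/ deletes. /reridahekehhune/ → reridahekehune.
Rule 4 (intervocalic h-deletion): /h/ occurs between vowels /a/ and /e/, so it deletes. /h/ occurs between vowels /e/ and /u/, so it deletes. /reridahekehune/ → reridaekeune.
Rule 5 (final vowel raising): /e/ is a mid vowel in word-final position, so it raises to [i]. /reridaekeune/ → reridaekeuni.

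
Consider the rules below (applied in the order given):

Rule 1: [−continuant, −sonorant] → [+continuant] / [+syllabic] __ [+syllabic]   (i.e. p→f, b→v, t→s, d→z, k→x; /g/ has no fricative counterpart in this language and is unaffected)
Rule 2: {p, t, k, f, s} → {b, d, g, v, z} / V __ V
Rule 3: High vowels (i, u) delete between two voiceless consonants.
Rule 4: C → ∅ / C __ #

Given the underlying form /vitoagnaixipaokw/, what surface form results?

Rule 1 (intervocalic spirantization): /t/ is a stop between vowels /i/ and /o/, so it spirantizes to the fricative [s]. /p/ is a stop between vowels /i/ and /a/, so it spirantizes to the fricative [f]. /vitoagnaixipaokw/ → visoagnaixifaokw.
Rule 2 (intervocalic voicing): /s/ is a voiceless obstruent between vowels /i/ and /o/, so it voices to [z]. /f/ is a voiceless obstruent between vowels /i/ and /a/, so it voices to [v]. /visoagnaixifaokw/ → vizoagnaixivaokw.
Rule 3 (high vowel syncope): no segment meets the environment; /vizoagnaixivaokw/ is unchanged.
Rule 4 (final cluster simplification): /w/ is the second consonant of a word-final cluster /kw/, so it deletes. /vizoagnaixivaokw/ → vizoagnaixivaok.

vizoagnaixivaok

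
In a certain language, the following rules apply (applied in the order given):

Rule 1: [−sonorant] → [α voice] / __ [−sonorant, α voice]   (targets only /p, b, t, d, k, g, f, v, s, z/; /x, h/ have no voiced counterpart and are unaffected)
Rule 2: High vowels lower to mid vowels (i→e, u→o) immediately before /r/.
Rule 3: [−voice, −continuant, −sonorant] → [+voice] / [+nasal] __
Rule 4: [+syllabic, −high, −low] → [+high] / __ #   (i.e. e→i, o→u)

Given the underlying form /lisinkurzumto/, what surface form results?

Rule 1 (regressive voicing assimilation): no segment meets the environment; /lisinkurzumto/ is unchanged.
Rule 2 (pre-rhotic lowering): /u/ is a high vowel immediately before /r/, so it lowers to [o]. /lisinkurzumto/ → lisinkorzumto.
Rule 3 (post-nasal voicing): /k/ is a voiceless stop immediately after the nasal /n/, so it voices to [g]. /t/ is a voiceless stop immediately after the nasal /m/, so it voices to [d]. /lisinkorzumto/ → lisingorzumdo.
Rule 4 (final vowel raising): /o/ is a mid vowel in word-final position, so it raises to [u]. /lisingorzumdo/ → lisingorzumdu.

lisingorzumdu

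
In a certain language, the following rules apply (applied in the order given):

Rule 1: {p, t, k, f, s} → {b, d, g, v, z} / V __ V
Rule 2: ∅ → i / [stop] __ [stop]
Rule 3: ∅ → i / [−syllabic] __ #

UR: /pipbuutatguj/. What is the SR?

pipibuudatiguji

Rule 1 (intervocalic voicing): /t/ is a voiceless obstruent between vowels /u/ and /a/, so it voices to [d]. /pipbuutatguj/ → pipbuudatguj.
Rule 2 (stop-cluster i-epenthesis): /p/ and /b/ form a stop–stop cluster, so [i] is inserted between them. /t/ and /g/ form a stop–stop cluster, so [i] is inserted between them. /pipbuudatguj/ → pipibuudatiguj.
Rule 3 (final i-epenthesis): the form ends in the consonant /j/, so [i] is inserted word-finally. /pipibuudatiguj/ → pipibuudatiguji.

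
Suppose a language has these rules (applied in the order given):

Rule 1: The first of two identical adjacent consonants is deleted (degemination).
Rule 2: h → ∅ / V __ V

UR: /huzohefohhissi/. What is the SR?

Rule 1 (degemination): /hh/ is a geminate; the first /h/ deletes. /ss/ is a geminate; the first /s/ deletes. /huzohefohhissi/ → huzohefohisi.
Rule 2 (intervocalic h-deletion): /h/ occurs between vowels /o/ and /e/, so it deletes. /h/ occurs between vowels /o/ and /i/, so it deletes. /huzohefohisi/ → huzoefoisi.

huzoefoisi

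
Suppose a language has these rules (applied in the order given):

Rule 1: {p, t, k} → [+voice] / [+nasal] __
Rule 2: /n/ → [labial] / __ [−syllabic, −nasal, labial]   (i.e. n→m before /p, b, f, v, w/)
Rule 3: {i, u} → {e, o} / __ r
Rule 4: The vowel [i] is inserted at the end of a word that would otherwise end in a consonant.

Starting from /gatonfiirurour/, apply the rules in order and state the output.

gatomfieroroori

Rule 1 (post-nasal voicing): no segment meets the environment; /gatonfiirurour/ is unchanged.
Rule 2 (nasal place assimilation): /n/ precedes the labial consonant /f/, so it assimilates in place to [m]. /gatonfiirurour/ → gatomfiirurour.
Rule 3 (pre-rhotic lowering): /i/ is a high vowel immediately before /r/, so it lowers to [e]. /u/ is a high vowel immediately before /r/, so it lowers to [o]. /u/ is a high vowel immediately before /r/, so it lowers to [o]. /gatomfiirurour/ → gatomfieroroor.
Rule 4 (final i-epenthesis): the form ends in the consonant /r/, so [i] is inserted word-finally. /gatomfieroroor/ → gatomfieroroori.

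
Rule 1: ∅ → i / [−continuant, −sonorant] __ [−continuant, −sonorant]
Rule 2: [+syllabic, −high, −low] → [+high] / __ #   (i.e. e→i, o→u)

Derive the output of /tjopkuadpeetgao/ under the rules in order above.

tjopikuadipeetigau

Rule 1 (stop-cluster i-epenthesis): /p/ and /k/ form a stop–stop cluster, so [i] is inserted between them. /d/ and /p/ form a stop–stop cluster, so [i] is inserted between them. /t/ and /g/ form a stop–stop cluster, so [i] is inserted between them. /tjopkuadpeetgao/ → tjopikuadipeetigao.
Rule 2 (final vowel raising): /o/ is a mid vowel in word-final position, so it raises to [u]. /tjopikuadipeetigao/ → tjopikuadipeetigau.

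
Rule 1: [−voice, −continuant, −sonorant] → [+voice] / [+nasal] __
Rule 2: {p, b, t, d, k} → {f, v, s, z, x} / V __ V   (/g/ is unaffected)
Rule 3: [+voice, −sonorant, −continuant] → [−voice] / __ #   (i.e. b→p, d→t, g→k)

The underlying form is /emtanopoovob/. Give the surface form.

Rule 1 (post-nasal voicing): /t/ is a voiceless stop immediately after the nasal /m/, so it voices to [d]. /emtanopoovob/ → emdanopoovob.
Rule 2 (intervocalic spirantization): /p/ is a stop between vowels /o/ and /o/, so it spirantizes to the fricative [f]. /emdanopoovob/ → emdanofoovob.
Rule 3 (final devoicing): /b/ is a voiced stop in word-final position, so it devoices to [p]. /emdanofoovob/ → emdanofoovop.

emdanofoovop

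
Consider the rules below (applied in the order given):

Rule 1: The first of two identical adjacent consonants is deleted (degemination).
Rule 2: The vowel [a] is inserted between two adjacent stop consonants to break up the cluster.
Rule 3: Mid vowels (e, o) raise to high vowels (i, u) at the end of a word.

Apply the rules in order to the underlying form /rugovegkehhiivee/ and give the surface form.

Rule 1 (degemination): /hh/ is a geminate; the first /h/ deletes. /rugovegkehhiivee/ → rugovegkehiivee.
Rule 2 (stop-cluster a-epenthesis): /g/ and /k/ form a stop–stop cluster, so [a] is inserted between them. /rugovegkehiivee/ → rugovegakehiivee.
Rule 3 (final vowel raising): /e/ is a mid vowel in word-final position, so it raises to [i]. /rugovegakehiivee/ → rugovegakehiivei.

rugovegakehiivei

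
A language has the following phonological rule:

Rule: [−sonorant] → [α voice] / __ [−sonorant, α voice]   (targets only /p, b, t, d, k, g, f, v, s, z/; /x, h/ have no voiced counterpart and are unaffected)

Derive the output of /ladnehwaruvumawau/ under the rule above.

No segment of /ladnehwaruvumawau/ meets the structural description of the rule, so the form surfaces unchanged.

ladnehwaruvumawau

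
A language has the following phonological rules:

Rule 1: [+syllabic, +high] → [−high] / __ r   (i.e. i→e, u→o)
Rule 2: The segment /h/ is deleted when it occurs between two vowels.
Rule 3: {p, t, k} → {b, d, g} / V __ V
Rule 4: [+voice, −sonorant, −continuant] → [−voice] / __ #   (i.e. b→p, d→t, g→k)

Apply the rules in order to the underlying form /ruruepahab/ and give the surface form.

roruebaap

Rule 1 (pre-rhotic lowering): /u/ is a high vowel immediately before /r/, so it lowers to [o]. /ruruepahab/ → roruepahab.
Rule 2 (intervocalic h-deletion): /h/ occurs between vowels /a/ and /a/, so it deletes. /roruepahab/ → roruepaab.
Rule 3 (intervocalic voicing): /p/ is a voiceless stop between vowels /e/ and /a/, so it voices to [b]. /roruepaab/ → roruebaab.
Rule 4 (final devoicing): /b/ is a voiced stop in word-final position, so it devoices to [p]. /roruebaab/ → roruebaap.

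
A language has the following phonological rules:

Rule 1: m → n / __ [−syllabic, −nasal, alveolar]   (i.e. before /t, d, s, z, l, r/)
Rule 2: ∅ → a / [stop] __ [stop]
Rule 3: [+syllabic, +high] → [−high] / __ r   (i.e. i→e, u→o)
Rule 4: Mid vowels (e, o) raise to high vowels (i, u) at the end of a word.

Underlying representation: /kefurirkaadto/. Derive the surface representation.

keforerkaadatu

Rule 1 (nasal place assimilation): no segment meets the environment; /kefurirkaadto/ is unchanged.
Rule 2 (stop-cluster a-epenthesis): /d/ and /t/ form a stop–stop cluster, so [a] is inserted between them. /kefurirkaadto/ → kefurirkaadato.
Rule 3 (pre-rhotic lowering): /u/ is a high vowel immediately before /r/, so it lowers to [o]. /i/ is a high vowel immediately before /r/, so it lowers to [e]. /kefurirkaadato/ → keforerkaadato.
Rule 4 (final vowel raising): /o/ is a mid vowel in word-final position, so it raises to [u]. /keforerkaadato/ → keforerkaadatu.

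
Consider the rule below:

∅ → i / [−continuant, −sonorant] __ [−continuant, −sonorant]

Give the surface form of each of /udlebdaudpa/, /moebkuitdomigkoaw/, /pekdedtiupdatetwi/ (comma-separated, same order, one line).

/udlebdaudpa/: /b/ and /d/ form a stop–stop cluster, so [i] is inserted between them. /d/ and /p/ form a stop–stop cluster, so [i] is inserted between them. → [udlebidaudipa].
/moebkuitdomigkoaw/: /b/ and /k/ form a stop–stop cluster, so [i] is inserted between them. /t/ and /d/ form a stop–stop cluster, so [i] is inserted between them. /g/ and /k/ form a stop–stop cluster, so [i] is inserted between them. → [moebikuitidomigikoaw].
/pekdedtiupdatetwi/: /k/ and /d/ form a stop–stop cluster, so [i] is inserted between them. /d/ and /t/ form a stop–stop cluster, so [i] is inserted between them. /p/ and /d/ form a stop–stop cluster, so [i] is inserted between them. → [pekideditiupidatetwi].

udlebidaudipa, moebikuitidomigikoaw, pekideditiupidatetwi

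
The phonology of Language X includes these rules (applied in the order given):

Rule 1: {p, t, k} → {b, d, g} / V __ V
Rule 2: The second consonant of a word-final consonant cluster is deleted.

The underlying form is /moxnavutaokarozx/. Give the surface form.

moxnavudaogaroz

Rule 1 (intervocalic voicing): /t/ is a voiceless stop between vowels /u/ and /a/, so it voices to [d]. /k/ is a voiceless stop between vowels /o/ and /a/, so it voices to [g]. /moxnavutaokarozx/ → moxnavudaogarozx.
Rule 2 (final cluster simplification): /x/ is the second consonant of a word-final cluster /zx/, so it deletes. /moxnavudaogarozx/ → moxnavudaogaroz.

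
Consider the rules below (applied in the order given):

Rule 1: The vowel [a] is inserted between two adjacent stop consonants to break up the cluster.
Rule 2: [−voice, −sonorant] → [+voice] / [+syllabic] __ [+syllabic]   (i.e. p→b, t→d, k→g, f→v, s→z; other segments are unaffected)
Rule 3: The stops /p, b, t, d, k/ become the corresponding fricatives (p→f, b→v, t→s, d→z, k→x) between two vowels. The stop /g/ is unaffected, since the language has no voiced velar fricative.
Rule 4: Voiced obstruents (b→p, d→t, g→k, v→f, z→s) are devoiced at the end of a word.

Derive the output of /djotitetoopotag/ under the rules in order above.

Rule 1 (stop-cluster a-epenthesis): no segment meets the environment; /djotitetoopotag/ is unchanged.
Rule 2 (intervocalic voicing): /t/ is a voiceless obstruent between vowels /o/ and /i/, so it voices to [d]. /t/ is a voiceless obstruent between vowels /i/ and /e/, so it voices to [d]. /t/ is a voiceless obstruent between vowels /e/ and /o/, so it voices to [d]. /p/ is a voiceless obstruent between vowels /o/ and /o/, so it voices to [b]. /t/ is a voiceless obstruent between vowels /o/ and /a/, so it voices to [d]. /djotitetoopotag/ → djodidedoobodag.
Rule 3 (intervocalic spirantization): /d/ is a stop between vowels /o/ and /i/, so it spirantizes to the fricative [z]. /d/ is a stop between vowels /i/ and /e/, so it spirantizes to the fricative [z]. /d/ is a stop between vowels /e/ and /o/, so it spirantizes to the fricative [z]. /b/ is a stop between vowels /o/ and /o/, so it spirantizes to the fricative [v]. /d/ is a stop between vowels /o/ and /a/, so it spirantizes to the fricative [z]. /djodidedoobodag/ → djozizezoovozag.
Rule 4 (final devoicing): /g/ is a voiced obstruent in word-final position, so it devoices to [k]. /djozizezoovozag/ → djozizezoovozak.

djozizezoovozak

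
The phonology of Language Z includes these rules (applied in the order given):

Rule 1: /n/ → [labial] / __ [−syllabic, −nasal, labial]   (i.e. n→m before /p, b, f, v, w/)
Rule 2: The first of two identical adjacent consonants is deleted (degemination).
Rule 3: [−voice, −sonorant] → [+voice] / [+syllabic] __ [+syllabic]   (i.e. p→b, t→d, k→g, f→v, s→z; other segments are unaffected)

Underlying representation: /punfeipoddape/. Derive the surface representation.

Rule 1 (nasal place assimilation): /n/ precedes the labial consonant /f/, so it assimilates in place to [m]. /punfeipoddape/ → pumfeipoddape.
Rule 2 (degemination): /dd/ is a geminate; the first /d/ deletes. /pumfeipoddape/ → pumfeipodape.
Rule 3 (intervocalic voicing): /p/ is a voiceless obstruent between vowels /i/ and /o/, so it voices to [b]. /p/ is a voiceless obstruent between vowels /a/ and /e/, so it voices to [b]. /pumfeipodape/ → pumfeibodabe.

pumfeibodabe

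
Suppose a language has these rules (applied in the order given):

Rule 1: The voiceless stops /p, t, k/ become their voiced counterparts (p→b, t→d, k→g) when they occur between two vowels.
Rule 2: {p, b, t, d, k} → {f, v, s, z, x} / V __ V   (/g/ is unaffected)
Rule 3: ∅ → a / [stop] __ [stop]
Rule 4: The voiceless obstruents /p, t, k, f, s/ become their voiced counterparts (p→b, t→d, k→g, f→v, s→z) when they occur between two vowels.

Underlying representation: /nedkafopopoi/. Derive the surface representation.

Rule 1 (intervocalic voicing): /p/ is a voiceless stop between vowels /o/ and /o/, so it voices to [b]. /p/ is a voiceless stop between vowels /o/ and /o/, so it voices to [b]. /nedkafopopoi/ → nedkafoboboi.
Rule 2 (intervocalic spirantization): /b/ is a stop between vowels /o/ and /o/, so it spirantizes to the fricative [v]. /b/ is a stop between vowels /o/ and /o/, so it spirantizes to the fricative [v]. /nedkafoboboi/ → nedkafovovoi.
Rule 3 (stop-cluster a-epenthesis): /d/ and /k/ form a stop–stop cluster, so [a] is inserted between them. /nedkafovovoi/ → nedakafovovoi.
Rule 4 (intervocalic voicing): /k/ is a voiceless obstruent between vowels /a/ and /a/, so it voices to [g]. /f/ is a voiceless obstruent between vowels /a/ and /o/, so it voices to [v]. /nedakafovovoi/ → nedagavovovoi.

nedagavovovoi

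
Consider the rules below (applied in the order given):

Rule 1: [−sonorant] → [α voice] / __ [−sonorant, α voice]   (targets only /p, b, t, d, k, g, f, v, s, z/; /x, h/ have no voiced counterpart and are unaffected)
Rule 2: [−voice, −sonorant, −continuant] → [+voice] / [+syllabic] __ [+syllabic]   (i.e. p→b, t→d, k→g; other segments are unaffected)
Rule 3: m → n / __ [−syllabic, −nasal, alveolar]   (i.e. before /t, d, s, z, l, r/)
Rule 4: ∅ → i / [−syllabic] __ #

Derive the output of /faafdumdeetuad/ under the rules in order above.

faavdundeeduadi

Rule 1 (regressive voicing assimilation): /f/ precedes the voiced obstruent /d/, so it voices to [v] by assimilation. /faafdumdeetuad/ → faavdumdeetuad.
Rule 2 (intervocalic voicing): /t/ is a voiceless stop between vowels /e/ and /u/, so it voices to [d]. /faavdumdeetuad/ → faavdumdeeduad.
Rule 3 (nasal place assimilation): /m/ precedes the alveolar consonant /d/, so it assimilates in place to [n]. /faavdumdeeduad/ → faavdundeeduad.
Rule 4 (final i-epenthesis): the form ends in the consonant /d/, so [i] is inserted word-finally. /faavdundeeduad/ → faavdundeeduadi.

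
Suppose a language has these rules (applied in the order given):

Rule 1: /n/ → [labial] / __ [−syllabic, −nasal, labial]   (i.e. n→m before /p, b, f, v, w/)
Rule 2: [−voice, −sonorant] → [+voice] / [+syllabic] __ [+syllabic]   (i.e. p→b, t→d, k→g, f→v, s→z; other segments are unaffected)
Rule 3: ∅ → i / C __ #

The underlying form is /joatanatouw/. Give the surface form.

Rule 1 (nasal place assimilation): no segment meets the environment; /joatanatouw/ is unchanged.
Rule 2 (intervocalic voicing): /t/ is a voiceless obstruent between vowels /a/ and /a/, so it voices to [d]. /t/ is a voiceless obstruent between vowels /a/ and /o/, so it voices to [d]. /joatanatouw/ → joadanadouw.
Rule 3 (final i-epenthesis): the form ends in the consonant /w/, so [i] is inserted word-finally. /joadanadouw/ → joadanadouwi.

joadanadouwi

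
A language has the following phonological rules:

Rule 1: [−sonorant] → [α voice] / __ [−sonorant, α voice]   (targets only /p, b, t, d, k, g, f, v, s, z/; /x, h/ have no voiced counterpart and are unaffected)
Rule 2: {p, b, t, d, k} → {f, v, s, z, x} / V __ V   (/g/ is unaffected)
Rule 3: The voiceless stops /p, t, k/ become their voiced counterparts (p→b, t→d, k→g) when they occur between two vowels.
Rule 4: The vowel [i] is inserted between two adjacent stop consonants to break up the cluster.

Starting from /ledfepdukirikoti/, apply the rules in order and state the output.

letfebiduxirixosi

Rule 1 (regressive voicing assimilation): /d/ precedes the voiceless obstruent /f/, so it devoices to [t] by assimilation. /p/ precedes the voiced obstruent /d/, so it voices to [b] by assimilation. /ledfepdukirikoti/ → letfebdukirikoti.
Rule 2 (intervocalic spirantization): /k/ is a stop between vowels /u/ and /i/, so it spirantizes to the fricative [x]. /k/ is a stop between vowels /i/ and /o/, so it spirantizes to the fricative [x]. /t/ is a stop between vowels /o/ and /i/, so it spirantizes to the fricative [s]. /letfebdukirikoti/ → letfebduxirixosi.
Rule 3 (intervocalic voicing): no segment meets the environment; /letfebduxirixosi/ is unchanged.
Rule 4 (stop-cluster i-epenthesis): /b/ and /d/ form a stop–stop cluster, so [i] is inserted between them. /letfebduxirixosi/ → letfebiduxirixosi.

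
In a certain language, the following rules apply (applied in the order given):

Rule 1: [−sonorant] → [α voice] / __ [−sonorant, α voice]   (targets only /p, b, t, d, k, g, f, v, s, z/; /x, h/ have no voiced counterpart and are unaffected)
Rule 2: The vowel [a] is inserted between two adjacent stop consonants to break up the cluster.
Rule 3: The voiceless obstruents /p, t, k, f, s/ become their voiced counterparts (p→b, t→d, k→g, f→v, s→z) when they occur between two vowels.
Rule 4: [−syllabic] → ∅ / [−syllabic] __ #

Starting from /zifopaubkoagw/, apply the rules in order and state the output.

Rule 1 (regressive voicing assimilation): /b/ precedes the voiceless obstruent /k/, so it devoices to [p] by assimilation. /zifopaubkoagw/ → zifopaupkoagw.
Rule 2 (stop-cluster a-epenthesis): /p/ and /k/ form a stop–stop cluster, so [a] is inserted between them. /zifopaupkoagw/ → zifopaupakoagw.
Rule 3 (intervocalic voicing): /f/ is a voiceless obstruent between vowels /i/ and /o/, so it voices to [v]. /p/ is a voiceless obstruent between vowels /o/ and /a/, so it voices to [b]. /p/ is a voiceless obstruent between vowels /u/ and /a/, so it voices to [b]. /k/ is a voiceless obstruent between vowels /a/ and /o/, so it voices to [g]. /zifopaupakoagw/ → zivobaubagoagw.
Rule 4 (final cluster simplification): /w/ is the second consonant of a word-final cluster /gw/, so it deletes. /zivobaubagoagw/ → zivobaubagoag.

zivobaubagoag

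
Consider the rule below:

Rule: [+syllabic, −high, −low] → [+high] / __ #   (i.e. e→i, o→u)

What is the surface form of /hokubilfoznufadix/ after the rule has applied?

hokubilfoznufadix

No segment of /hokubilfoznufadix/ meets the structural description of the rule, so the form surfaces unchanged.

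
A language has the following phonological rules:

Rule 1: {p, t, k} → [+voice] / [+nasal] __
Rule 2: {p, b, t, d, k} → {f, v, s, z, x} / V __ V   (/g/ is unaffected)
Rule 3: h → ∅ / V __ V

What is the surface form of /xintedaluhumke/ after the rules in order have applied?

Rule 1 (post-nasal voicing): /t/ is a voiceless stop immediately after the nasal /n/, so it voices to [d]. /k/ is a voiceless stop immediately after the nasal /m/, so it voices to [g]. /xintedaluhumke/ → xindedaluhumge.
Rule 2 (intervocalic spirantization): /d/ is a stop between vowels /e/ and /a/, so it spirantizes to the fricative [z]. /xindedaluhumge/ → xindezaluhumge.
Rule 3 (intervocalic h-deletion): /h/ occurs between vowels /u/ and /u/, so it deletes. /xindezaluhumge/ → xindezaluumge.

xindezaluumge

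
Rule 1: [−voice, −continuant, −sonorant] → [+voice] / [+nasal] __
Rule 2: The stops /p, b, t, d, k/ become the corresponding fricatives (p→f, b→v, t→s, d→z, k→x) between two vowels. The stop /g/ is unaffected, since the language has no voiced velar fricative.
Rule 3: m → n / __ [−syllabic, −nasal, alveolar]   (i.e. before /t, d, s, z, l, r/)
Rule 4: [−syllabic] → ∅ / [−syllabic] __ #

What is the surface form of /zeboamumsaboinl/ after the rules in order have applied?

Rule 1 (post-nasal voicing): no segment meets the environment; /zeboamumsaboinl/ is unchanged.
Rule 2 (intervocalic spirantization): /b/ is a stop between vowels /e/ and /o/, so it spirantizes to the fricative [v]. /b/ is a stop between vowels /a/ and /o/, so it spirantizes to the fricative [v]. /zeboamumsaboinl/ → zevoamumsavoinl.
Rule 3 (nasal place assimilation): /m/ precedes the alveolar consonant /s/, so it assimilates in place to [n]. /zevoamumsavoinl/ → zevoamunsavoinl.
Rule 4 (final cluster simplification): /l/ is the second consonant of a word-final cluster /nl/, so it deletes. /zevoamunsavoinl/ → zevoamunsavoin.

zevoamunsavoin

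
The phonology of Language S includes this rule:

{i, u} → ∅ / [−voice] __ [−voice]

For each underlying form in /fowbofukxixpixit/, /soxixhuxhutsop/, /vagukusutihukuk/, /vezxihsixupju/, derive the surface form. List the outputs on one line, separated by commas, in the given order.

fowbofkxxpxt, soxxhxhtsop, vaguksthkk, vezxhsxpju

/fowbofukxixpixit/: /u/ is a high vowel flanked by voiceless consonants /f/ and /k/, so it deletes. /i/ is a high vowel flanked by voiceless consonants /x/ and /x/, so it deletes. /i/ is a high vowel flanked by voiceless consonants /p/ and /x/, so it deletes. /i/ is a high vowel flanked by voiceless consonants /x/ and /t/, so it deletes. → [fowbofkxxpxt].
/soxixhuxhutsop/: /i/ is a high vowel flanked by voiceless consonants /x/ and /x/, so it deletes. /u/ is a high vowel flanked by voiceless consonants /h/ and /x/, so it deletes. /u/ is a high vowel flanked by voiceless consonants /h/ and /t/, so it deletes. → [soxxhxhtsop].
/vagukusutihukuk/: /u/ is a high vowel flanked by voiceless consonants /k/ and /s/, so it deletes. /u/ is a high vowel flanked by voiceless consonants /s/ and /t/, so it deletes. /i/ is a high vowel flanked by voiceless consonants /t/ and /h/, so it deletes. /u/ is a high vowel flanked by voiceless consonants /h/ and /k/, so it deletes. /u/ is a high vowel flanked by voiceless consonants /k/ and /k/, so it deletes. → [vaguksthkk].
/vezxihsixupju/: /i/ is a high vowel flanked by voiceless consonants /x/ and /h/, so it deletes. /i/ is a high vowel flanked by voiceless consonants /s/ and /x/, so it deletes. /u/ is a high vowel flanked by voiceless consonants /x/ and /p/, so it deletes. → [vezxhsxpju].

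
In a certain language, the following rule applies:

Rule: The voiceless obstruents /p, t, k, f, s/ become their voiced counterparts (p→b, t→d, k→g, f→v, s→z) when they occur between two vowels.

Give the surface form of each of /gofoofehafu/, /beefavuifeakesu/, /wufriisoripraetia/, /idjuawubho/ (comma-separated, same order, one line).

/gofoofehafu/: /f/ is a voiceless obstruent between vowels /o/ and /o/, so it voices to [v]. /f/ is a voiceless obstruent between vowels /o/ and /e/, so it voices to [v]. /f/ is a voiceless obstruent between vowels /a/ and /u/, so it voices to [v]. → [govoovehavu].
/beefavuifeakesu/: /f/ is a voiceless obstruent between vowels /e/ and /a/, so it voices to [v]. /f/ is a voiceless obstruent between vowels /i/ and /e/, so it voices to [v]. /k/ is a voiceless obstruent between vowels /a/ and /e/, so it voices to [g]. /s/ is a voiceless obstruent between vowels /e/ and /u/, so it voices to [z]. → [beevavuiveagezu].
/wufriisoripraetia/: /s/ is a voiceless obstruent between vowels /i/ and /o/, so it voices to [z]. /t/ is a voiceless obstruent between vowels /e/ and /i/, so it voices to [d]. → [wufriizoripraedia].
/idjuawubho/: the rule's environment is not met; surfaces unchanged as [idjuawubho].

govoovehavu, beevavuiveagezu, wufriizoripraedia, idjuawubho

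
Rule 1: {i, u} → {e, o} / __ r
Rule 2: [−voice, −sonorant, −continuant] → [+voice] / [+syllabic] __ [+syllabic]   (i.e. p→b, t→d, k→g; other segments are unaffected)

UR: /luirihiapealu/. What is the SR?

luerihiabealu

Rule 1 (pre-rhotic lowering): /i/ is a high vowel immediately before /r/, so it lowers to [e]. /luirihiapealu/ → luerihiapealu.
Rule 2 (intervocalic voicing): /p/ is a voiceless stop between vowels /a/ and /e/, so it voices to [b]. /luerihiapealu/ → luerihiabealu.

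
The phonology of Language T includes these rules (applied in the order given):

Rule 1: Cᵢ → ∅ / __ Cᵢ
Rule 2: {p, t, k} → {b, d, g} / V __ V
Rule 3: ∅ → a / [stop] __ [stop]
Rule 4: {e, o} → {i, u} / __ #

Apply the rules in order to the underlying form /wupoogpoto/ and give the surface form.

wuboogapodu

Rule 1 (degemination): no segment meets the environment; /wupoogpoto/ is unchanged.
Rule 2 (intervocalic voicing): /p/ is a voiceless stop between vowels /u/ and /o/, so it voices to [b]. /t/ is a voiceless stop between vowels /o/ and /o/, so it voices to [d]. /wupoogpoto/ → wuboogpodo.
Rule 3 (stop-cluster a-epenthesis): /g/ and /p/ form a stop–stop cluster, so [a] is inserted between them. /wuboogpodo/ → wuboogapodo.
Rule 4 (final vowel raising): /o/ is a mid vowel in word-final position, so it raises to [u]. /wuboogapodo/ → wuboogapodu.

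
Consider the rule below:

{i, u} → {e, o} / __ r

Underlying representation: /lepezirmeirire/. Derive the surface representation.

/i/ is a high vowel immediately before /r/, so it lowers to [e].
/i/ is a high vowel immediately before /r/, so it lowers to [e].
/i/ is a high vowel immediately before /r/, so it lowers to [e].
Surface form: [lepezermeerere].

lepezermeerere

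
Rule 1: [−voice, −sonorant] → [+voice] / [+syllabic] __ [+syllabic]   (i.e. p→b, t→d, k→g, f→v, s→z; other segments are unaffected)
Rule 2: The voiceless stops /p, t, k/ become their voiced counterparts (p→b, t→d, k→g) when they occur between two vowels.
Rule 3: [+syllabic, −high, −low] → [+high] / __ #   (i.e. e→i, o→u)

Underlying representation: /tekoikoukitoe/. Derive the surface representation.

tegoigougidoi

Rule 1 (intervocalic voicing): /k/ is a voiceless obstruent between vowels /e/ and /o/, so it voices to [g]. /k/ is a voiceless obstruent between vowels /i/ and /o/, so it voices to [g]. /k/ is a voiceless obstruent between vowels /u/ and /i/, so it voices to [g]. /t/ is a voiceless obstruent between vowels /i/ and /o/, so it voices to [d]. /tekoikoukitoe/ → tegoigougidoe.
Rule 2 (intervocalic voicing): no segment meets the environment; /tegoigougidoe/ is unchanged.
Rule 3 (final vowel raising): /e/ is a mid vowel in word-final position, so it raises to [i]. /tegoigougidoe/ → tegoigougidoi.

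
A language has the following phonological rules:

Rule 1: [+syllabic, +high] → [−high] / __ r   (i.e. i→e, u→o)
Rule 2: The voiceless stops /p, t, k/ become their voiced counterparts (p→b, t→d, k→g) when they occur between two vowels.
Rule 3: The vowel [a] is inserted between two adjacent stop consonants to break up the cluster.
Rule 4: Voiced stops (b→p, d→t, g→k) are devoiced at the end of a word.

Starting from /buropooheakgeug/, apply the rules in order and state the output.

Rule 1 (pre-rhotic lowering): /u/ is a high vowel immediately before /r/, so it lowers to [o]. /buropooheakgeug/ → boropooheakgeug.
Rule 2 (intervocalic voicing): /p/ is a voiceless stop between vowels /o/ and /o/, so it voices to [b]. /boropooheakgeug/ → borobooheakgeug.
Rule 3 (stop-cluster a-epenthesis): /k/ and /g/ form a stop–stop cluster, so [a] is inserted between them. /borobooheakgeug/ → borobooheakageug.
Rule 4 (final devoicing): /g/ is a voiced stop in word-final position, so it devoices to [k]. /borobooheakageug/ → borobooheakageuk.

borobooheakageuk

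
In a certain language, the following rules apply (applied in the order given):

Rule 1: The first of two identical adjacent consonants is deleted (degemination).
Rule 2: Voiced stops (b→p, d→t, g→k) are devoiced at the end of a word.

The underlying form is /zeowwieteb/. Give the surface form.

Rule 1 (degemination): /ww/ is a geminate; the first /w/ deletes. /zeowwieteb/ → zeowieteb.
Rule 2 (final devoicing): /b/ is a voiced stop in word-final position, so it devoices to [p]. /zeowieteb/ → zeowietep.

zeowietep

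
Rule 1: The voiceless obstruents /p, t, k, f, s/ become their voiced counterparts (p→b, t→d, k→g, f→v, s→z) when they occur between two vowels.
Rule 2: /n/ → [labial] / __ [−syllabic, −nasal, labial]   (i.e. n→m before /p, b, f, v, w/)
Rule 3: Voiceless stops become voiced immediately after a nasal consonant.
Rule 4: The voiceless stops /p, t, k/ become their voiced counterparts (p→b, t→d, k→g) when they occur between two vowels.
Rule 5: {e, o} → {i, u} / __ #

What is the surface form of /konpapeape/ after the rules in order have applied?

kombabeabi

Rule 1 (intervocalic voicing): /p/ is a voiceless obstruent between vowels /a/ and /e/, so it voices to [b]. /p/ is a voiceless obstruent between vowels /a/ and /e/, so it voices to [b]. /konpapeape/ → konpabeabe.
Rule 2 (nasal place assimilation): /n/ precedes the labial consonant /p/, so it assimilates in place to [m]. /konpabeabe/ → kompabeabe.
Rule 3 (post-nasal voicing): /p/ is a voiceless stop immediately after the nasal /m/, so it voices to [b]. /kompabeabe/ → kombabeabe.
Rule 4 (intervocalic voicing): no segment meets the environment; /kombabeabe/ is unchanged.
Rule 5 (final vowel raising): /e/ is a mid vowel in word-final position, so it raises to [i]. /kombabeabe/ → kombabeabi.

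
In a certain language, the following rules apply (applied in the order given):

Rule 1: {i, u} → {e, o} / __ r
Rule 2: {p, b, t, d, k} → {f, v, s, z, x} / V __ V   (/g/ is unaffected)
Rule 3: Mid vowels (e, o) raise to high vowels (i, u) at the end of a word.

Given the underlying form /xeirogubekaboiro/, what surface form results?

xeeroguvexavoeru

Rule 1 (pre-rhotic lowering): /i/ is a high vowel immediately before /r/, so it lowers to [e]. /i/ is a high vowel immediately before /r/, so it lowers to [e]. /xeirogubekaboiro/ → xeerogubekaboero.
Rule 2 (intervocalic spirantization): /b/ is a stop between vowels /u/ and /e/, so it spirantizes to the fricative [v]. /k/ is a stop between vowels /e/ and /a/, so it spirantizes to the fricative [x]. /b/ is a stop between vowels /a/ and /o/, so it spirantizes to the fricative [v]. /xeerogubekaboero/ → xeeroguvexavoero.
Rule 3 (final vowel raising): /o/ is a mid vowel in word-final position, so it raises to [u]. /xeeroguvexavoero/ → xeeroguvexavoeru.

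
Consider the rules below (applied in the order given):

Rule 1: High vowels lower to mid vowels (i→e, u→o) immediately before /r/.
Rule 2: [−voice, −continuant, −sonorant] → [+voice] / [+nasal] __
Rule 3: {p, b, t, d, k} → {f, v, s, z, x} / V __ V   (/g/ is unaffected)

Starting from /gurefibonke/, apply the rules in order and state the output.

Rule 1 (pre-rhotic lowering): /u/ is a high vowel immediately before /r/, so it lowers to [o]. /gurefibonke/ → gorefibonke.
Rule 2 (post-nasal voicing): /k/ is a voiceless stop immediately after the nasal /n/, so it voices to [g]. /gorefibonke/ → gorefibonge.
Rule 3 (intervocalic spirantization): /b/ is a stop between vowels /i/ and /o/, so it spirantizes to the fricative [v]. /gorefibonge/ → gorefivonge.

gorefivonge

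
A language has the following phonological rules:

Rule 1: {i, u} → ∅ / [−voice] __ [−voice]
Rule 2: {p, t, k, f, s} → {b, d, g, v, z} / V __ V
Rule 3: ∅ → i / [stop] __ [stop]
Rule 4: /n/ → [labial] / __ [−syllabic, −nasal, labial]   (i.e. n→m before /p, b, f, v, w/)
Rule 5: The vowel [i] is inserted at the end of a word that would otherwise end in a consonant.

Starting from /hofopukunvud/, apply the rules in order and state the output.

hovopikumvudi

Rule 1 (high vowel syncope): /u/ is a high vowel flanked by voiceless consonants /p/ and /k/, so it deletes. /hofopukunvud/ → hofopkunvud.
Rule 2 (intervocalic voicing): /f/ is a voiceless obstruent between vowels /o/ and /o/, so it voices to [v]. /hofopkunvud/ → hovopkunvud.
Rule 3 (stop-cluster i-epenthesis): /p/ and /k/ form a stop–stop cluster, so [i] is inserted between them. /hovopkunvud/ → hovopikunvud.
Rule 4 (nasal place assimilation): /n/ precedes the labial consonant /v/, so it assimilates in place to [m]. /hovopikunvud/ → hovopikumvud.
Rule 5 (final i-epenthesis): the form ends in the consonant /d/, so [i] is inserted word-finally. /hovopikumvud/ → hovopikumvudi.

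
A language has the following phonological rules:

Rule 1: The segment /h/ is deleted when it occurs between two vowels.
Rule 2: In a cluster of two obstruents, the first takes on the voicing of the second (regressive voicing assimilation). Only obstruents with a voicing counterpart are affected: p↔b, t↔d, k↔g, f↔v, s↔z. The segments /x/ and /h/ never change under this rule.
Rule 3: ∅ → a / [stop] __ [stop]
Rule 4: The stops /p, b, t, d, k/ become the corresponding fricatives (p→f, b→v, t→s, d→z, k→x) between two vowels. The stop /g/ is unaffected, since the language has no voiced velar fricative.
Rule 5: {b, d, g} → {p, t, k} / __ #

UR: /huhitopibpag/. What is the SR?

huisofifafak

Rule 1 (intervocalic h-deletion): /h/ occurs between vowels /u/ and /i/, so it deletes. /huhitopibpag/ → huitopibpag.
Rule 2 (regressive voicing assimilation): /b/ precedes the voiceless obstruent /p/, so it devoices to [p] by assimilation. /huitopibpag/ → huitopippag.
Rule 3 (stop-cluster a-epenthesis): /p/ and /p/ form a stop–stop cluster, so [a] is inserted between them. /huitopippag/ → huitopipapag.
Rule 4 (intervocalic spirantization): /t/ is a stop between vowels /i/ and /o/, so it spirantizes to the fricative [s]. /p/ is a stop between vowels /o/ and /i/, so it spirantizes to the fricative [f]. /p/ is a stop between vowels /i/ and /a/, so it spirantizes to the fricative [f]. /p/ is a stop between vowels /a/ and /a/, so it spirantizes to the fricative [f]. /huitopipapag/ → huisofifafag.
Rule 5 (final devoicing): /g/ is a voiced stop in word-final position, so it devoices to [k]. /huisofifafag/ → huisofifafak.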